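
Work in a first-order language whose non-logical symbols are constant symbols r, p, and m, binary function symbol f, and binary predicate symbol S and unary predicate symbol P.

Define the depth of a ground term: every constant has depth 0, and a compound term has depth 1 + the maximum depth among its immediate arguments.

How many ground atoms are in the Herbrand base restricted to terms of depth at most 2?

21756

First count ground terms of depth ≤ 2.
Count level by level. With function symbols f/2, the terms of depth ≤ k are the 3 constants together with each function applied to depth-≤(k−1) tuples, so N_k = 3 + N_{k-1}^2.
N_0 = 3
N_1 = 3 + 3^2 = 12
N_2 = 3 + 12^2 = 147
So |H| = 147.
A ground atom is a predicate applied to a tuple of terms from H, so the count is the sum over predicates of |H|^arity:
  S: 147^2 = 21609;  P: 147
Total ground atoms: 21609 + 147 = 21756.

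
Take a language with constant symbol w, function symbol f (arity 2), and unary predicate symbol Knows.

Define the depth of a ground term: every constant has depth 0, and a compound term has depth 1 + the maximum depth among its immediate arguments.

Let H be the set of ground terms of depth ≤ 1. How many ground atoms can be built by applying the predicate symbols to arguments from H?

First count ground terms of depth ≤ 1.
Count level by level. With function symbols f/2, the terms of depth ≤ k are the 1 constant together with each function applied to depth-≤(k−1) tuples, so N_k = 1 + N_{k-1}^2.
N_0 = 1
N_1 = 1 + 1^2 = 2
Explicitly: w, f(w, w).
So |H| = 2.
A ground atom is a predicate applied to a tuple of terms from H, so the count is the sum over predicates of |H|^arity:
  Knows: 2
Total ground atoms: 2.

2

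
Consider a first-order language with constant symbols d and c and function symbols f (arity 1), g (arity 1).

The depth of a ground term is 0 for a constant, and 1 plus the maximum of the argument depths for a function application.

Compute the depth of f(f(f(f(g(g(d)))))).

depth(g(d)) = 1 + depth(d) = 1 + 0 = 1
depth(g(g(d))) = 1 + depth(g(d)) = 1 + 1 = 2
depth(f(g(g(d)))) = 1 + depth(g(g(d))) = 1 + 2 = 3
depth(f(f(g(g(d))))) = 1 + depth(f(g(g(d)))) = 1 + 3 = 4
depth(f(f(f(g(g(d)))))) = 1 + depth(f(f(g(g(d))))) = 1 + 4 = 5
depth(f(f(f(f(g(g(d))))))) = 1 + depth(f(f(f(g(g(d)))))) = 1 + 5 = 6

6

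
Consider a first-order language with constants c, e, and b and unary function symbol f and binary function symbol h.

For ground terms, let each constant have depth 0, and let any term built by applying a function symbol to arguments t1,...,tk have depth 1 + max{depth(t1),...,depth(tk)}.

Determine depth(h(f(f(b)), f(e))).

3

depth(f(b)) = 1 + depth(b) = 1 + 0 = 1
depth(f(f(b))) = 1 + depth(f(b)) = 1 + 1 = 2
depth(f(e)) = 1 + depth(e) = 1 + 0 = 1
depth(h(f(f(b)), f(e))) = 1 + max(2, 1) = 3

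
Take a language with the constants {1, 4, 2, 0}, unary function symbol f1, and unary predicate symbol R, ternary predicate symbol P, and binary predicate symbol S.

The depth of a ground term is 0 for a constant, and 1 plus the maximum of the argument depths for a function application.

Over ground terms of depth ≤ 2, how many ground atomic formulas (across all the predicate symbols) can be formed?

First count ground terms of depth ≤ 2.
Let N_k count ground terms of depth at most k. Each non-constant term of depth ≤ k is some function symbol applied to depth-≤(k−1) arguments, giving N_k = 4 + N_{k-1}.
N_0 = 4
N_1 = 4 + 4 = 8
N_2 = 4 + 8 = 12
So |H| = 12.
Ground atoms are formed by filling each argument slot of a predicate with a term from H, so an r-ary predicate gives |H|^r atoms:
  R: 12;  P: 12^3 = 1728;  S: 12^2 = 144
Total ground atoms: 12 + 1728 + 144 = 1884.

1884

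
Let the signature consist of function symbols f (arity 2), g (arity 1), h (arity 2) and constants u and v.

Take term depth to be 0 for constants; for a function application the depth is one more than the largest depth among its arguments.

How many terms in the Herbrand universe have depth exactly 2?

290

If N_k denotes the number of depth-≤k ground terms, the 2 constants give N_0 = 2, and each function symbol of arity r contributes N_{k-1}^r new terms at level k: N_k = 2 + N_{k-1}^2 + N_{k-1} + N_{k-1}^2.
N_0 = 2
N_1 = 2 + 2^2 + 2 + 2^2 = 12
N_2 = 2 + 12^2 + 12 + 12^2 = 302
Terms of depth exactly 2: N_2 − N_1 = 302 − 12 = 290.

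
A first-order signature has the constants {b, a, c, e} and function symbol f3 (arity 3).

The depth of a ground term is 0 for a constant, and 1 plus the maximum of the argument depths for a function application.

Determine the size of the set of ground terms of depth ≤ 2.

If N_k denotes the number of depth-≤k ground terms, the 4 constants give N_0 = 4, and each function symbol of arity r contributes N_{k-1}^r new terms at level k: N_k = 4 + N_{k-1}^3.
N_0 = 4
N_1 = 4 + 4^3 = 68
N_2 = 4 + 68^3 = 314436

314436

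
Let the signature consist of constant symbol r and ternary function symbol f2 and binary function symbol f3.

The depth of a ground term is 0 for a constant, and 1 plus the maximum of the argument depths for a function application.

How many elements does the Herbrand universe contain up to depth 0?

Count level by level. With function symbols f2/3, f3/2, the terms of depth ≤ k are the 1 constant together with each function applied to depth-≤(k−1) tuples, so N_k = 1 + N_{k-1}^3 + N_{k-1}^2.
N_0 = 1

1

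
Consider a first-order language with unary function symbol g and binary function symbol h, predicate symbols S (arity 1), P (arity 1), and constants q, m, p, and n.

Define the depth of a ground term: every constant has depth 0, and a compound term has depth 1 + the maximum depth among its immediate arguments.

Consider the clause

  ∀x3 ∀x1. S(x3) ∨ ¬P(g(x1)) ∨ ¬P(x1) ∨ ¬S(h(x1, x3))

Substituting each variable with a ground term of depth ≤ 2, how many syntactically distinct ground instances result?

364816

Ground terms of depth ≤ 2:
  Write N_k for the number of ground terms of depth ≤ k. A term of depth ≤ k is either a constant or a function symbol applied to arguments of depth ≤ k−1, so N_k = 4 + N_{k-1} + N_{k-1}^2.
  N_0 = 4
  N_1 = 4 + 4 + 4^2 = 24
  N_2 = 4 + 24 + 24^2 = 604
So there are 604 ground terms available for substitution.
There are 2 variables to instantiate (x3, x1), each occurring in at least one literal, so different choices give different ground instances.
Number of ground instances = 604^2 = 364816.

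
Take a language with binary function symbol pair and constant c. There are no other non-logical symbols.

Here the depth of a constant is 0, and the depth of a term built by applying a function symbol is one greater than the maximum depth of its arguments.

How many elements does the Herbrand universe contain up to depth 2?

5

Write N_k for the number of ground terms of depth ≤ k. A term of depth ≤ k is either a constant or a function symbol applied to arguments of depth ≤ k−1, so N_k = 1 + N_{k-1}^2.
N_0 = 1
N_1 = 1 + 1^2 = 2
N_2 = 1 + 2^2 = 5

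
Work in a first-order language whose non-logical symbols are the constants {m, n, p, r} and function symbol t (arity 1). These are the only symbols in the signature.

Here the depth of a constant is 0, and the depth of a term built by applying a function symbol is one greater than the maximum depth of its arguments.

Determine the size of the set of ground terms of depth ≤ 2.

Let N_k count ground terms of depth at most k. Each non-constant term of depth ≤ k is some function symbol applied to depth-≤(k−1) arguments, giving N_k = 4 + N_{k-1}.
N_0 = 4
N_1 = 4 + 4 = 8
N_2 = 4 + 8 = 12

12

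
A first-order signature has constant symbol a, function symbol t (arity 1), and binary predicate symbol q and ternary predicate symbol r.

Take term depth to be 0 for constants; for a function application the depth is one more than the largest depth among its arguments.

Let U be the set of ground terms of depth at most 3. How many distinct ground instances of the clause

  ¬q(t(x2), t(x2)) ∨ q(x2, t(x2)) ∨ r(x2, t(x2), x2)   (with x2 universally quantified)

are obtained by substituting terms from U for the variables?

4

Ground terms of depth ≤ 3:
  If N_k denotes the number of depth-≤k ground terms, the 1 constant gives N_0 = 1, and each function symbol of arity r contributes N_{k-1}^r new terms at level k: N_k = 1 + N_{k-1}.
  N_0 = 1
  N_1 = 1 + 1 = 2
  N_2 = 1 + 2 = 3
  N_3 = 1 + 3 = 4
  Explicitly: a, t(a), t(t(a)), t(t(t(a))).
So there are 4 ground terms available for substitution.
The body mentions the single quantified variable x2; since ground terms form a free algebra, no two substitutions collapse to the same formula.
Number of ground instances = 4.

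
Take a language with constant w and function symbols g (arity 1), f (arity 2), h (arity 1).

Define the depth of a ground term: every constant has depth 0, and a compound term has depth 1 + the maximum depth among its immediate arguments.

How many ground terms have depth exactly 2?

Write N_k for the number of ground terms of depth ≤ k. A term of depth ≤ k is either a constant or a function symbol applied to arguments of depth ≤ k−1, so N_k = 1 + N_{k-1} + N_{k-1}^2 + N_{k-1}.
N_0 = 1
N_1 = 1 + 1 + 1^2 + 1 = 4
N_2 = 1 + 4 + 4^2 + 4 = 25
Terms of depth exactly 2: N_2 − N_1 = 25 − 4 = 21.

21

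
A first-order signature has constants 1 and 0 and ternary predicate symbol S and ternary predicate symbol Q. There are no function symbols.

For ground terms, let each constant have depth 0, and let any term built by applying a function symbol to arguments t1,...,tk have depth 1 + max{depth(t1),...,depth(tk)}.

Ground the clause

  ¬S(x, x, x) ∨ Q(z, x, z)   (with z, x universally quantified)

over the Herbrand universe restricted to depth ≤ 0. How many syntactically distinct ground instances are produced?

Ground terms of depth ≤ 0:
  With no function symbols every ground term is a constant, so there are exactly 2 ground terms at every depth bound.
  N_0 = 2
So there are 2 ground terms available for substitution.
The body mentions every one of the 2 quantified variables; since ground terms form a free algebra, no two substitutions collapse to the same formula.
Number of ground instances = 2^2 = 4.

4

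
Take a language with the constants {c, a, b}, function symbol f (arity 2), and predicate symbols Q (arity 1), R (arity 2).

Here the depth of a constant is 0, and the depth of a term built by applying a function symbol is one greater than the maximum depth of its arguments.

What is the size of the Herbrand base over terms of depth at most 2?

21756

First count ground terms of depth ≤ 2.
If N_k denotes the number of depth-≤k ground terms, the 3 constants give N_0 = 3, and each function symbol of arity r contributes N_{k-1}^r new terms at level k: N_k = 3 + N_{k-1}^2.
N_0 = 3
N_1 = 3 + 3^2 = 12
N_2 = 3 + 12^2 = 147
So |H| = 147.
A ground atom is a predicate applied to a tuple of terms from H, so the count is the sum over predicates of |H|^arity:
  Q: 147;  R: 147^2 = 21609
Total ground atoms: 147 + 21609 = 21756.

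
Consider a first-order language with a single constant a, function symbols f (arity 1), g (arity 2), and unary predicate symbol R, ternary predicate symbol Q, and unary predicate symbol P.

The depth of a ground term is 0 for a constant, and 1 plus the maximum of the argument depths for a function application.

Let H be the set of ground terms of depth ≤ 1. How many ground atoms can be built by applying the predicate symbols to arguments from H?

33

First count ground terms of depth ≤ 1.
Count level by level. With function symbols f/1, g/2, the terms of depth ≤ k are the 1 constant together with each function applied to depth-≤(k−1) tuples, so N_k = 1 + N_{k-1} + N_{k-1}^2.
N_0 = 1
N_1 = 1 + 1 + 1^2 = 3
Explicitly: a, f(a), g(a, a).
So |H| = 3.
Ground atoms are formed by filling each argument slot of a predicate with a term from H, so an r-ary predicate gives |H|^r atoms:
  R: 3;  Q: 3^3 = 27;  P: 3
Total ground atoms: 3 + 27 + 3 = 33.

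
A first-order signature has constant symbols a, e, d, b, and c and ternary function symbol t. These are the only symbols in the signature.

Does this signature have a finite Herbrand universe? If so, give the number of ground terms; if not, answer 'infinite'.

The signature has at least one function symbol (t, arity 3) and at least one constant (a).
Iterating t gives infinitely many distinct ground terms: a, t(a, a, a), t(t(a, a, a), t(a, a, a), t(a, a, a)), ...
So the Herbrand universe is infinite.

infinite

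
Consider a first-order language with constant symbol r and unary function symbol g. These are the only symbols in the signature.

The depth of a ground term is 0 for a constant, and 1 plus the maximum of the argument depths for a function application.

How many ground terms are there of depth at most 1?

Count level by level. With function symbols g/1, the terms of depth ≤ k are the 1 constant together with each function applied to depth-≤(k−1) tuples, so N_k = 1 + N_{k-1}.
N_0 = 1
N_1 = 1 + 1 = 2
Explicitly: r, g(r).

2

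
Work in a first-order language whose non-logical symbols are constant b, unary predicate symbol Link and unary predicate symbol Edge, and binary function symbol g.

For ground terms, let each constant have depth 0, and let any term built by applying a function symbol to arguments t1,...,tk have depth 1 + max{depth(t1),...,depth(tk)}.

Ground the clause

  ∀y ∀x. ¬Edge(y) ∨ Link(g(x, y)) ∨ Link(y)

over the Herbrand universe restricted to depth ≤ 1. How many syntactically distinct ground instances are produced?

Ground terms of depth ≤ 1:
  Count level by level. With function symbols g/2, the terms of depth ≤ k are the 1 constant together with each function applied to depth-≤(k−1) tuples, so N_k = 1 + N_{k-1}^2.
  N_0 = 1
  N_1 = 1 + 1^2 = 2
  Explicitly: b, g(b, b).
So there are 2 ground terms available for substitution.
There are 2 variables to instantiate (y, x), each occurring in at least one literal, so different choices give different ground instances.
Number of ground instances = 2^2 = 4.

4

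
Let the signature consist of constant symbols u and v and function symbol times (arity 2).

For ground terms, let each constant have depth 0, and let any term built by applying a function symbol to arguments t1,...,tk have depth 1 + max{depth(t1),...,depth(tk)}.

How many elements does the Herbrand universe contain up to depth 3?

Write N_k for the number of ground terms of depth ≤ k. A term of depth ≤ k is either a constant or a function symbol applied to arguments of depth ≤ k−1, so N_k = 2 + N_{k-1}^2.
N_0 = 2
N_1 = 2 + 2^2 = 6
N_2 = 2 + 6^2 = 38
N_3 = 2 + 38^2 = 1446

1446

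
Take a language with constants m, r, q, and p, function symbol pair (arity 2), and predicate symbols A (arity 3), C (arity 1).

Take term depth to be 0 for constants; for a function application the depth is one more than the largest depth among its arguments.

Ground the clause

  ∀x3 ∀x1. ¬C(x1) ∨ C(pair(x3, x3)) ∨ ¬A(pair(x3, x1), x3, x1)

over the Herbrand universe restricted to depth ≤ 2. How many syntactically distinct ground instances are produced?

163216

Ground terms of depth ≤ 2:
  Let N_k = |{terms of depth ≤ k}|. Then N_0 = 4 and N_k = 4 + N_{k-1}^2 for k ≥ 1 (one summand per function symbol, arity giving the exponent).
  N_0 = 4
  N_1 = 4 + 4^2 = 20
  N_2 = 4 + 20^2 = 404
So there are 404 ground terms available for substitution.
Each of x3, x1 ranges independently over the available ground terms, and distinct assignments produce distinct instances.
Number of ground instances = 404^2 = 163216.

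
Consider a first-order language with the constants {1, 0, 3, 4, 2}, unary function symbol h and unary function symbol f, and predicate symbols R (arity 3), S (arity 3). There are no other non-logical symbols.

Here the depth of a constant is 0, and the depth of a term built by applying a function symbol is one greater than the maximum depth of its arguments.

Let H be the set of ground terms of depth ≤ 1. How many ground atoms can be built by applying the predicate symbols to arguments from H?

First count ground terms of depth ≤ 1.
If N_k denotes the number of depth-≤k ground terms, the 5 constants give N_0 = 5, and each function symbol of arity r contributes N_{k-1}^r new terms at level k: N_k = 5 + N_{k-1} + N_{k-1}.
N_0 = 5
N_1 = 5 + 5 + 5 = 15
So |H| = 15.
For each predicate symbol, the number of ground atoms is |H| raised to its arity; summing:
  R: 15^3 = 3375;  S: 15^3 = 3375
Total ground atoms: 3375 + 3375 = 6750.

6750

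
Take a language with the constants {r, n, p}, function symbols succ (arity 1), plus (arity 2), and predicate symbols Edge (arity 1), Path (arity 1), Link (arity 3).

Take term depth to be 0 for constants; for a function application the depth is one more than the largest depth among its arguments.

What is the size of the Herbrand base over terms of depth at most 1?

3405

First count ground terms of depth ≤ 1.
Count level by level. With function symbols succ/1, plus/2, the terms of depth ≤ k are the 3 constants together with each function applied to depth-≤(k−1) tuples, so N_k = 3 + N_{k-1} + N_{k-1}^2.
N_0 = 3
N_1 = 3 + 3 + 3^2 = 15
So |H| = 15.
Each predicate of arity r yields |H|^r ground atoms (one per choice of an r-tuple from H):
  Edge: 15;  Path: 15;  Link: 15^3 = 3375
Total ground atoms: 15 + 15 + 3375 = 3405.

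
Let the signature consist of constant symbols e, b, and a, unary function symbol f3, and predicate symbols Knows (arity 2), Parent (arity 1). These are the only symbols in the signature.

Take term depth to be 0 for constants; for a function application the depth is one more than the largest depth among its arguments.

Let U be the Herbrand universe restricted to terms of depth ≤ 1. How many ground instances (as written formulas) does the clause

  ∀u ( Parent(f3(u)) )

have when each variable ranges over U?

Ground terms of depth ≤ 1:
  Count level by level. With function symbols f3/1, the terms of depth ≤ k are the 3 constants together with each function applied to depth-≤(k−1) tuples, so N_k = 3 + N_{k-1}.
  N_0 = 3
  N_1 = 3 + 3 = 6
  Explicitly: e, b, a, f3(e), f3(b), f3(a).
So there are 6 ground terms available for substitution.
The variable u ranges independently over the available ground terms, and distinct assignments produce distinct instances.
Number of ground instances = 6.

6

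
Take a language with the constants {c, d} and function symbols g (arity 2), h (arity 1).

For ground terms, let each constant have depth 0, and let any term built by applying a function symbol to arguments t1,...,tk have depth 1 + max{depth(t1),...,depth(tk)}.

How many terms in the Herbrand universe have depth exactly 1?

6

Count level by level. With function symbols g/2, h/1, the terms of depth ≤ k are the 2 constants together with each function applied to depth-≤(k−1) tuples, so N_k = 2 + N_{k-1}^2 + N_{k-1}.
N_0 = 2
N_1 = 2 + 2^2 + 2 = 8
Terms of depth exactly 1: N_1 − N_0 = 8 − 2 = 6.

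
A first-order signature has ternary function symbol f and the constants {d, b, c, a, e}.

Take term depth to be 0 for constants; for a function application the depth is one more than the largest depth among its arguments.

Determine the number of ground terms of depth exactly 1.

125

Count level by level. With function symbols f/3, the terms of depth ≤ k are the 5 constants together with each function applied to depth-≤(k−1) tuples, so N_k = 5 + N_{k-1}^3.
N_0 = 5
N_1 = 5 + 5^3 = 130
Terms of depth exactly 1: N_1 − N_0 = 130 − 5 = 125.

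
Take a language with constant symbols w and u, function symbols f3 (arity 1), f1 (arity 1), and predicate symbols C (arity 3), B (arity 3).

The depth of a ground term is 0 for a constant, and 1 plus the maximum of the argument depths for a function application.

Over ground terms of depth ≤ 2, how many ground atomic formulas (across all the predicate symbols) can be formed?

5488

First count ground terms of depth ≤ 2.
Count level by level. With function symbols f3/1, f1/1, the terms of depth ≤ k are the 2 constants together with each function applied to depth-≤(k−1) tuples, so N_k = 2 + N_{k-1} + N_{k-1}.
N_0 = 2
N_1 = 2 + 2 + 2 = 6
N_2 = 2 + 6 + 6 = 14
So |H| = 14.
A ground atom is a predicate applied to a tuple of terms from H, so the count is the sum over predicates of |H|^arity:
  C: 14^3 = 2744;  B: 14^3 = 2744
Total ground atoms: 2744 + 2744 = 5488.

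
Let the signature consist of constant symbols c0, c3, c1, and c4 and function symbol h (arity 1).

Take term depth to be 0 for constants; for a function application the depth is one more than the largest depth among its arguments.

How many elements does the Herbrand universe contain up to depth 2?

12

Count level by level. With function symbols h/1, the terms of depth ≤ k are the 4 constants together with each function applied to depth-≤(k−1) tuples, so N_k = 4 + N_{k-1}.
N_0 = 4
N_1 = 4 + 4 = 8
N_2 = 4 + 8 = 12
Explicitly: c0, c3, c1, c4, h(c0), h(c3), h(c1), h(c4), h(h(c0)), h(h(c3)), h(h(c1)), h(h(c4)).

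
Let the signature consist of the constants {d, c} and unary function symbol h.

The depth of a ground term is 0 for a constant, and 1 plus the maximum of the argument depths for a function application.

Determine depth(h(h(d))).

depth(h(d)) = 1 + depth(d) = 1 + 0 = 1
depth(h(h(d))) = 1 + depth(h(d)) = 1 + 1 = 2

2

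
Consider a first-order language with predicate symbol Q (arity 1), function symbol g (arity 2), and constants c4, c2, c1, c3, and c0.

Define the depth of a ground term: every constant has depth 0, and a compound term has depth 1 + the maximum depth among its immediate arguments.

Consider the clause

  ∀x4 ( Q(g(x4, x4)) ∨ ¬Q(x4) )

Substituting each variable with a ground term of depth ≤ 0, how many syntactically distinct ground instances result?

5

Ground terms of depth ≤ 0:
  Write N_k for the number of ground terms of depth ≤ k. A term of depth ≤ k is either a constant or a function symbol applied to arguments of depth ≤ k−1, so N_k = 5 + N_{k-1}^2.
  N_0 = 5
  Explicitly: c4, c2, c1, c3, c0.
So there are 5 ground terms available for substitution.
The variable x4 ranges independently over the available ground terms, and distinct assignments produce distinct instances.
Number of ground instances = 5.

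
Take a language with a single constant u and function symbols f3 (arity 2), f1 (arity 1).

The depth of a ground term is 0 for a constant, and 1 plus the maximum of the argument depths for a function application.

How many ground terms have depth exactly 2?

If N_k denotes the number of depth-≤k ground terms, the 1 constant gives N_0 = 1, and each function symbol of arity r contributes N_{k-1}^r new terms at level k: N_k = 1 + N_{k-1}^2 + N_{k-1}.
N_0 = 1
N_1 = 1 + 1^2 + 1 = 3
N_2 = 1 + 3^2 + 3 = 13
Terms of depth exactly 2: N_2 − N_1 = 13 − 3 = 10.

10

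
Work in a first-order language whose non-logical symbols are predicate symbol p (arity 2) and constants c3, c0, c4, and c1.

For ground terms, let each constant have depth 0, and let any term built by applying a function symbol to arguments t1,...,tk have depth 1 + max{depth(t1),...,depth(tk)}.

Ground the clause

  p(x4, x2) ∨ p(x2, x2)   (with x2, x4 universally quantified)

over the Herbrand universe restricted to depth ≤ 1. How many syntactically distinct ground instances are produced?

16

Ground terms of depth ≤ 1:
  With no function symbols every ground term is a constant, so there are exactly 4 ground terms at every depth bound.
  N_0 = 4
  N_1 = 4
  Explicitly: c3, c0, c4, c1.
So there are 4 ground terms available for substitution.
The body mentions every one of the 2 quantified variables; since ground terms form a free algebra, no two substitutions collapse to the same formula.
Number of ground instances = 4^2 = 16.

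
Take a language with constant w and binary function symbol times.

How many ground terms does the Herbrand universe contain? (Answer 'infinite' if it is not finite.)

The signature has at least one function symbol (times, arity 2) and at least one constant (w).
Iterating times gives infinitely many distinct ground terms: w, times(w, w), times(times(w, w), times(w, w)), ...
So the Herbrand universe is infinite.

infinite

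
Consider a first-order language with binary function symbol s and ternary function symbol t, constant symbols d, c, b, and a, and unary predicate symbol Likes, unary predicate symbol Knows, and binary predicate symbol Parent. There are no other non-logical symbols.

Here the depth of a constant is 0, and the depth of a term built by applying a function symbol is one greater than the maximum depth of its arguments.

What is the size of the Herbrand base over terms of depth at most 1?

First count ground terms of depth ≤ 1.
Write N_k for the number of ground terms of depth ≤ k. A term of depth ≤ k is either a constant or a function symbol applied to arguments of depth ≤ k−1, so N_k = 4 + N_{k-1}^2 + N_{k-1}^3.
N_0 = 4
N_1 = 4 + 4^2 + 4^3 = 84
So |H| = 84.
Each predicate of arity r yields |H|^r ground atoms (one per choice of an r-tuple from H):
  Likes: 84;  Knows: 84;  Parent: 84^2 = 7056
Total ground atoms: 84 + 84 + 7056 = 7224.

7224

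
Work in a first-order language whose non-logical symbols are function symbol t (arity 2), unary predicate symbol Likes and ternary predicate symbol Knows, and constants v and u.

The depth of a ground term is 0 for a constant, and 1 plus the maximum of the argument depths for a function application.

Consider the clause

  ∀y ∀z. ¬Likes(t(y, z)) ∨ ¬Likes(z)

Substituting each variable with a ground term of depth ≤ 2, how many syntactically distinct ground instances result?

1444

Ground terms of depth ≤ 2:
  Count level by level. With function symbols t/2, the terms of depth ≤ k are the 2 constants together with each function applied to depth-≤(k−1) tuples, so N_k = 2 + N_{k-1}^2.
  N_0 = 2
  N_1 = 2 + 2^2 = 6
  N_2 = 2 + 6^2 = 38
So there are 38 ground terms available for substitution.
The clause has 2 distinct variables (y, z), each appearing in the body. In the free term algebra distinct substitutions yield syntactically distinct ground instances.
Number of ground instances = 38^2 = 1444.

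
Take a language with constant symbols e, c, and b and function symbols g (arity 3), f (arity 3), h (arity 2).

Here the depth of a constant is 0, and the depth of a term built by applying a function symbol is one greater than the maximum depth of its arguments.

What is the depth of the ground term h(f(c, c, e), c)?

depth(f(c, c, e)) = 1 + max(0, 0, 0) = 1
depth(h(f(c, c, e), c)) = 1 + max(1, 0) = 2

2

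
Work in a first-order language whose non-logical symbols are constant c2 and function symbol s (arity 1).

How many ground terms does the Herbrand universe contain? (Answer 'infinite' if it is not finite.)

infinite

The signature has at least one function symbol (s, arity 1) and at least one constant (c2).
Iterating s gives infinitely many distinct ground terms: c2, s(c2), s(s(c2)), ...
So the Herbrand universe is infinite.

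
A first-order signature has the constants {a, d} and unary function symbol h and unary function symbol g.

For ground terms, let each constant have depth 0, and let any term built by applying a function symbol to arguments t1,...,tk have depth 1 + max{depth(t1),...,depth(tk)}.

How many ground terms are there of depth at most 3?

If N_k denotes the number of depth-≤k ground terms, the 2 constants give N_0 = 2, and each function symbol of arity r contributes N_{k-1}^r new terms at level k: N_k = 2 + N_{k-1} + N_{k-1}.
N_0 = 2
N_1 = 2 + 2 + 2 = 6
N_2 = 2 + 6 + 6 = 14
N_3 = 2 + 14 + 14 = 30

30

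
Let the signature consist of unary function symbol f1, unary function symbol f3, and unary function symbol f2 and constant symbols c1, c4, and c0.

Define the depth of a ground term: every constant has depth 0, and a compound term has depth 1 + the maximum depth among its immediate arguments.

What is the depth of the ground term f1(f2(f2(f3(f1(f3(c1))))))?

6

depth(f3(c1)) = 1 + depth(c1) = 1 + 0 = 1
depth(f1(f3(c1))) = 1 + depth(f3(c1)) = 1 + 1 = 2
depth(f3(f1(f3(c1)))) = 1 + depth(f1(f3(c1))) = 1 + 2 = 3
depth(f2(f3(f1(f3(c1))))) = 1 + depth(f3(f1(f3(c1)))) = 1 + 3 = 4
depth(f2(f2(f3(f1(f3(c1)))))) = 1 + depth(f2(f3(f1(f3(c1))))) = 1 + 4 = 5
depth(f1(f2(f2(f3(f1(f3(c1))))))) = 1 + depth(f2(f2(f3(f1(f3(c1)))))) = 1 + 5 = 6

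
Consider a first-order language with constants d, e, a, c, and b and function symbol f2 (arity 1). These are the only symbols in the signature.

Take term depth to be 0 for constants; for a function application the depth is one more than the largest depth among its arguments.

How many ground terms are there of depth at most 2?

Write N_k for the number of ground terms of depth ≤ k. A term of depth ≤ k is either a constant or a function symbol applied to arguments of depth ≤ k−1, so N_k = 5 + N_{k-1}.
N_0 = 5
N_1 = 5 + 5 = 10
N_2 = 5 + 10 = 15

15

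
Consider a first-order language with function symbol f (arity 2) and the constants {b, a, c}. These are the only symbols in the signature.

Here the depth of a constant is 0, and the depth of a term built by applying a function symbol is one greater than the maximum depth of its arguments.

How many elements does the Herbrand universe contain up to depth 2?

147

Count level by level. With function symbols f/2, the terms of depth ≤ k are the 3 constants together with each function applied to depth-≤(k−1) tuples, so N_k = 3 + N_{k-1}^2.
N_0 = 3
N_1 = 3 + 3^2 = 12
N_2 = 3 + 12^2 = 147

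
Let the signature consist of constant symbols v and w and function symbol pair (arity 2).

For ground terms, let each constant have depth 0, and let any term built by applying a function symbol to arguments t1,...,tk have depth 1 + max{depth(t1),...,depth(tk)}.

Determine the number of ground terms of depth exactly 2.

32

Write N_k for the number of ground terms of depth ≤ k. A term of depth ≤ k is either a constant or a function symbol applied to arguments of depth ≤ k−1, so N_k = 2 + N_{k-1}^2.
N_0 = 2
N_1 = 2 + 2^2 = 6
N_2 = 2 + 6^2 = 38
Terms of depth exactly 2: N_2 − N_1 = 38 − 6 = 32.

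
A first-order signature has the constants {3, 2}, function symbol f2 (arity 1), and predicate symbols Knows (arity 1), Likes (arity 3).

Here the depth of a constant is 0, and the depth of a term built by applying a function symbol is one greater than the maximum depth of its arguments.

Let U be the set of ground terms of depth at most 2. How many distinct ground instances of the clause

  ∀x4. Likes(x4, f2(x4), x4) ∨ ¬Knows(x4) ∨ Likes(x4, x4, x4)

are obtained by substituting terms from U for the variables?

6

Ground terms of depth ≤ 2:
  If N_k denotes the number of depth-≤k ground terms, the 2 constants give N_0 = 2, and each function symbol of arity r contributes N_{k-1}^r new terms at level k: N_k = 2 + N_{k-1}.
  N_0 = 2
  N_1 = 2 + 2 = 4
  N_2 = 2 + 4 = 6
So there are 6 ground terms available for substitution.
The clause has 1 distinct variable (x4), which appears in the body. In the free term algebra distinct substitutions yield syntactically distinct ground instances.
Number of ground instances = 6.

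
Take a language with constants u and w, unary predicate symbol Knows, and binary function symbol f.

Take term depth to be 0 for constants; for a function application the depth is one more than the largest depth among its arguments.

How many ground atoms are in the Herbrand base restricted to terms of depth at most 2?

38

First count ground terms of depth ≤ 2.
Let N_k count ground terms of depth at most k. Each non-constant term of depth ≤ k is some function symbol applied to depth-≤(k−1) arguments, giving N_k = 2 + N_{k-1}^2.
N_0 = 2
N_1 = 2 + 2^2 = 6
N_2 = 2 + 6^2 = 38
So |H| = 38.
For each predicate symbol, the number of ground atoms is |H| raised to its arity; summing:
  Knows: 38
Total ground atoms: 38.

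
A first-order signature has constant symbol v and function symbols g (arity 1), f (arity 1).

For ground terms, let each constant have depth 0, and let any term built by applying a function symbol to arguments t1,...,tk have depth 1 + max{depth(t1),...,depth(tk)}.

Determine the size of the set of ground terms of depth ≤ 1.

Count level by level. With function symbols g/1, f/1, the terms of depth ≤ k are the 1 constant together with each function applied to depth-≤(k−1) tuples, so N_k = 1 + N_{k-1} + N_{k-1}.
N_0 = 1
N_1 = 1 + 1 + 1 = 3
Explicitly: v, g(v), f(v).

3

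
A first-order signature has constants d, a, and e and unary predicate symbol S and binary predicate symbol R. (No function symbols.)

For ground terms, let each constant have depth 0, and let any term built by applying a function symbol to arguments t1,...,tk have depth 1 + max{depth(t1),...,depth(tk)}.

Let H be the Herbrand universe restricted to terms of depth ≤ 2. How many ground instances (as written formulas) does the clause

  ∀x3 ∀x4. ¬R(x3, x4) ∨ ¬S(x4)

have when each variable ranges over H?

Ground terms of depth ≤ 2:
  With no function symbols every ground term is a constant, so there are exactly 3 ground terms at every depth bound.
  N_0 = 3
  N_1 = 3
  N_2 = 3
  Explicitly: d, a, e.
So there are 3 ground terms available for substitution.
Each of x3, x4 ranges independently over the available ground terms, and distinct assignments produce distinct instances.
Number of ground instances = 3^2 = 9.

9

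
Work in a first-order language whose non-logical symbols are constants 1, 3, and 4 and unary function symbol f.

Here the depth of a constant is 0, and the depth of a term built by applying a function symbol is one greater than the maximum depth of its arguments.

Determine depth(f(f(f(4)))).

depth(f(4)) = 1 + depth(4) = 1 + 0 = 1
depth(f(f(4))) = 1 + depth(f(4)) = 1 + 1 = 2
depth(f(f(f(4)))) = 1 + depth(f(f(4))) = 1 + 2 = 3

3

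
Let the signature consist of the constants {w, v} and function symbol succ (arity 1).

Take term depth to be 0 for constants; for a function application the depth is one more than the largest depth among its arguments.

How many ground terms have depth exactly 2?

2

Let N_k count ground terms of depth at most k. Each non-constant term of depth ≤ k is some function symbol applied to depth-≤(k−1) arguments, giving N_k = 2 + N_{k-1}.
N_0 = 2
N_1 = 2 + 2 = 4
N_2 = 2 + 4 = 6
Terms of depth exactly 2: N_2 − N_1 = 6 − 4 = 2.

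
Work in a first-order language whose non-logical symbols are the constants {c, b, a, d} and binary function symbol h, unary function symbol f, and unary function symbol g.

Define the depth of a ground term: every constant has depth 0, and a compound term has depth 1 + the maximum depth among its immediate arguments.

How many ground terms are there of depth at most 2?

844

If N_k denotes the number of depth-≤k ground terms, the 4 constants give N_0 = 4, and each function symbol of arity r contributes N_{k-1}^r new terms at level k: N_k = 4 + N_{k-1}^2 + N_{k-1} + N_{k-1}.
N_0 = 4
N_1 = 4 + 4^2 + 4 + 4 = 28
N_2 = 4 + 28^2 + 28 + 28 = 844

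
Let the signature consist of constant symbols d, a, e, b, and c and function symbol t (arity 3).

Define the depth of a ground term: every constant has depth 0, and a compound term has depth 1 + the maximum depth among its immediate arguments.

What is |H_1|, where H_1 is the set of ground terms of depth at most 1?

If N_k denotes the number of depth-≤k ground terms, the 5 constants give N_0 = 5, and each function symbol of arity r contributes N_{k-1}^r new terms at level k: N_k = 5 + N_{k-1}^3.
N_0 = 5
N_1 = 5 + 5^3 = 130

130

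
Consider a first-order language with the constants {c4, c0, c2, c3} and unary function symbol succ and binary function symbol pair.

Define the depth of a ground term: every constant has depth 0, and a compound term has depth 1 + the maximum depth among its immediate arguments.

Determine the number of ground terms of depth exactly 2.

Let N_k count ground terms of depth at most k. Each non-constant term of depth ≤ k is some function symbol applied to depth-≤(k−1) arguments, giving N_k = 4 + N_{k-1} + N_{k-1}^2.
N_0 = 4
N_1 = 4 + 4 + 4^2 = 24
N_2 = 4 + 24 + 24^2 = 604
Terms of depth exactly 2: N_2 − N_1 = 604 − 24 = 580.

580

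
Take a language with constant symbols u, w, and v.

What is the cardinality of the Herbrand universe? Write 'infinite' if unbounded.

There are no function symbols, so every ground term is one of the 3 constants.
The Herbrand universe is {u, w, v}, which is finite with 3 elements.

3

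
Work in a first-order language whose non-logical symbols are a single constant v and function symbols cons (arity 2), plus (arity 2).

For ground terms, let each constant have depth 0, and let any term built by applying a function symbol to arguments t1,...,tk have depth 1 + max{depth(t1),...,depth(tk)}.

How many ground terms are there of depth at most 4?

1045459

Write N_k for the number of ground terms of depth ≤ k. A term of depth ≤ k is either a constant or a function symbol applied to arguments of depth ≤ k−1, so N_k = 1 + N_{k-1}^2 + N_{k-1}^2.
N_0 = 1
N_1 = 1 + 1^2 + 1^2 = 3
N_2 = 1 + 3^2 + 3^2 = 19
N_3 = 1 + 19^2 + 19^2 = 723
N_4 = 1 + 723^2 + 723^2 = 1045459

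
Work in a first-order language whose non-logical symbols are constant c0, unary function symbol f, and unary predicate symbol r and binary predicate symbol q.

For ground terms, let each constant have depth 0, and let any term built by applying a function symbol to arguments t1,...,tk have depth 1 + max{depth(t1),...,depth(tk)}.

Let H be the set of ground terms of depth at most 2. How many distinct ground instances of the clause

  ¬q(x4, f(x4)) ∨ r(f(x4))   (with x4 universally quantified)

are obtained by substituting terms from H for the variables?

Ground terms of depth ≤ 2:
  Write N_k for the number of ground terms of depth ≤ k. A term of depth ≤ k is either a constant or a function symbol applied to arguments of depth ≤ k−1, so N_k = 1 + N_{k-1}.
  N_0 = 1
  N_1 = 1 + 1 = 2
  N_2 = 1 + 2 = 3
  Explicitly: c0, f(c0), f(f(c0)).
So there are 3 ground terms available for substitution.
The clause has 1 distinct variable (x4), which appears in the body. In the free term algebra distinct substitutions yield syntactically distinct ground instances.
Number of ground instances = 3.

3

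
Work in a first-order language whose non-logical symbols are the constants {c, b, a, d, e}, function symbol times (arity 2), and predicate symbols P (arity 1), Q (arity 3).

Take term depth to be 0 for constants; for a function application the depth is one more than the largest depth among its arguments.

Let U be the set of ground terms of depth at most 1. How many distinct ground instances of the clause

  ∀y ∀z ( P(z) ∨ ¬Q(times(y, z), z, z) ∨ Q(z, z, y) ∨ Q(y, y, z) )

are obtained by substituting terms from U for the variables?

900

Ground terms of depth ≤ 1:
  Let N_k = |{terms of depth ≤ k}|. Then N_0 = 5 and N_k = 5 + N_{k-1}^2 for k ≥ 1 (one summand per function symbol, arity giving the exponent).
  N_0 = 5
  N_1 = 5 + 5^2 = 30
So there are 30 ground terms available for substitution.
Each of y, z ranges independently over the available ground terms, and distinct assignments produce distinct instances.
Number of ground instances = 30^2 = 900.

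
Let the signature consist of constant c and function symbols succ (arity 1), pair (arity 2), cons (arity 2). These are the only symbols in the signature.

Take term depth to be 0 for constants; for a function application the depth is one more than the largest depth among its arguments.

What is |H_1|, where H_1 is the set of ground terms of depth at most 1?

4

If N_k denotes the number of depth-≤k ground terms, the 1 constant gives N_0 = 1, and each function symbol of arity r contributes N_{k-1}^r new terms at level k: N_k = 1 + N_{k-1} + N_{k-1}^2 + N_{k-1}^2.
N_0 = 1
N_1 = 1 + 1 + 1^2 + 1^2 = 4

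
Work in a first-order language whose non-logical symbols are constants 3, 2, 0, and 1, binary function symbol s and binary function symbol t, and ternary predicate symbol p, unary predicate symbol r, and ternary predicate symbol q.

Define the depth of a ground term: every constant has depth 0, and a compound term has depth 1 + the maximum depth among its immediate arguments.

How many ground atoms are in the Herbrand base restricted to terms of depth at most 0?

132

First count ground terms of depth ≤ 0.
Write N_k for the number of ground terms of depth ≤ k. A term of depth ≤ k is either a constant or a function symbol applied to arguments of depth ≤ k−1, so N_k = 4 + N_{k-1}^2 + N_{k-1}^2.
N_0 = 4
So |H| = 4.
Ground atoms are formed by filling each argument slot of a predicate with a term from H, so an r-ary predicate gives |H|^r atoms:
  p: 4^3 = 64;  r: 4;  q: 4^3 = 64
Total ground atoms: 64 + 4 + 64 = 132.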